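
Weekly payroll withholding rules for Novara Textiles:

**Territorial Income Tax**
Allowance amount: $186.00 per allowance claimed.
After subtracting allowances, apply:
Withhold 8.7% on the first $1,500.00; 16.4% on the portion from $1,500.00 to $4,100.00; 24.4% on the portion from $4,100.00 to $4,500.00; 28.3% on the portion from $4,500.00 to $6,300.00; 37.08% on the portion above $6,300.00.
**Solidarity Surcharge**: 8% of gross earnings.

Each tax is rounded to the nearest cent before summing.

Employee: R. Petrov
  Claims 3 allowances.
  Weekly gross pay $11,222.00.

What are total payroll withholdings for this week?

$3,679.83

Territorial Income Tax: taxable = $11,222.00 − 3×$186.00 = $10,664.00
  $1,163.90 + 37.08% × ($10,664.00 − $6,300.00) = $1,163.90 + 37.08% × $4,364.00 = $2,782.07
Solidarity Surcharge: 8% × $11,222.00 = $897.76
Total: $2,782.07 + $897.76 = $3,679.83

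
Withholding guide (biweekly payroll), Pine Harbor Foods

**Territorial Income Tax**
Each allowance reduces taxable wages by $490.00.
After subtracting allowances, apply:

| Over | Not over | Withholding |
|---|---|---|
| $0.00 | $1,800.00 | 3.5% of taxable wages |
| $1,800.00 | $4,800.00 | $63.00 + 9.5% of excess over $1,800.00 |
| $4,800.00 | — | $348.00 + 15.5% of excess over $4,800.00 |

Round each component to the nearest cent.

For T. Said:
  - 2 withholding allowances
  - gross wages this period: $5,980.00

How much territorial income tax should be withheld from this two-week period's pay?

$379.00

Territorial Income Tax: taxable = $5,980.00 − 2×$490.00 = $5,000.00
  $348.00 + 15.5% × ($5,000.00 − $4,800.00) = $348.00 + 15.5% × $200.00 = $379.00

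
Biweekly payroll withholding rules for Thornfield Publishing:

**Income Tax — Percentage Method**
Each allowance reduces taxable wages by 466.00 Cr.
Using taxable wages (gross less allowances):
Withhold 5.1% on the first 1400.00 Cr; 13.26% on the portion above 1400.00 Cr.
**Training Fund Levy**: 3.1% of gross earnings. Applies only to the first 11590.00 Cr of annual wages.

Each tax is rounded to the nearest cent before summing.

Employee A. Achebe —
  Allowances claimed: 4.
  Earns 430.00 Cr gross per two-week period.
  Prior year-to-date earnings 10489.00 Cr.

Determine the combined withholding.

Income Tax: taxable = 430.00 Cr − 4×466.00 Cr = -1434.00 Cr
  Taxable ≤ 0 → 0.00 Cr
Training Fund Levy: 3.1% × 430.00 Cr = 13.33 Cr
Total: 0.00 Cr + 13.33 Cr = 13.33 Cr

13.33 Cr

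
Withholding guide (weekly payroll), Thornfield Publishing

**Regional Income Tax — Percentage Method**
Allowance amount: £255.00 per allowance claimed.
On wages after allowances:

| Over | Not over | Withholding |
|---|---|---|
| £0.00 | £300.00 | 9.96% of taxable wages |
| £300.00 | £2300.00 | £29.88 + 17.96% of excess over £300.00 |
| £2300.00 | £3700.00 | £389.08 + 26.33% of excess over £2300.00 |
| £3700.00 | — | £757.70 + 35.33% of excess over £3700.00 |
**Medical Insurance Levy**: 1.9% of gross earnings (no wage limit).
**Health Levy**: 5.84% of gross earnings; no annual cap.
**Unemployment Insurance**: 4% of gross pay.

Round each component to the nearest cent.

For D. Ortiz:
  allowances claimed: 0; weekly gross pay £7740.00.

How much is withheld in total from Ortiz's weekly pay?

Regional Income Tax: taxable = £7740.00
  £757.70 + 35.33% × (£7740.00 − £3700.00) = £757.70 + 35.33% × £4040.00 = £2185.03
Medical Insurance Levy: 1.9% × £7740.00 = £147.06
Health Levy: 5.84% × £7740.00 = £452.02
Unemployment Insurance: 4% × £7740.00 = £309.60
Total: £2185.03 + £147.06 + £452.02 + £309.60 = £3093.71

£3093.71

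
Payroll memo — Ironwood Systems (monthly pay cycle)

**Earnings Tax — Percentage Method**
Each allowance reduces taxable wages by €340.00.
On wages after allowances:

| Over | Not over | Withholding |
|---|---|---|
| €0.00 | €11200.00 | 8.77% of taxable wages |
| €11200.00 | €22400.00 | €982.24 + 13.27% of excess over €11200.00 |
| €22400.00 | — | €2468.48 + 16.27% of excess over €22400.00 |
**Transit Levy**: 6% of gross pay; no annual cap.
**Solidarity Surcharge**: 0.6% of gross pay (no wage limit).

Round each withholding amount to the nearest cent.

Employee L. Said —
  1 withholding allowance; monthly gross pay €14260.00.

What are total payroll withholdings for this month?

€2284.34

Earnings Tax: taxable = €14260.00 − 1×€340.00 = €13920.00
  €982.24 + 13.27% × (€13920.00 − €11200.00) = €982.24 + 13.27% × €2720.00 = €1343.18
Transit Levy: 6% × €14260.00 = €855.60
Solidarity Surcharge: 0.6% × €14260.00 = €85.56
Total: €1343.18 + €855.60 + €85.56 = €2284.34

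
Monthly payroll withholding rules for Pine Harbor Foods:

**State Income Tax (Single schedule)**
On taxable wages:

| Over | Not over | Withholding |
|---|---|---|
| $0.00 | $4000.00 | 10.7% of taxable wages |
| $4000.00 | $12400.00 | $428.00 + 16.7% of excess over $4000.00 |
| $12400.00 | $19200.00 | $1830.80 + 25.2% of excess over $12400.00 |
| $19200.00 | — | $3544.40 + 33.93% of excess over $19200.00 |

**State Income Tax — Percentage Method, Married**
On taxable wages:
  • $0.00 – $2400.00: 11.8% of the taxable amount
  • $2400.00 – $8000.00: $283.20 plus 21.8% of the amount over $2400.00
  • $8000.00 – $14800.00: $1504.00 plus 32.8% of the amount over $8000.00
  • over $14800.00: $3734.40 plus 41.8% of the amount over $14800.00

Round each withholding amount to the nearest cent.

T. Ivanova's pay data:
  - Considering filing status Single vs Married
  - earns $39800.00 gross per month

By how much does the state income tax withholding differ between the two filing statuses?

State Income Tax (Single): taxable = $39800.00
  $3544.40 + 33.93% × ($39800.00 − $19200.00) = $3544.40 + 33.93% × $20600.00 = $10533.98
State Income Tax (Married): taxable = $39800.00
  $3734.40 + 41.8% × ($39800.00 − $14800.00) = $3734.40 + 41.8% × $25000.00 = $14184.40
Difference: |$10533.98 − $14184.40| = $3650.42 (higher under Married)

$3650.42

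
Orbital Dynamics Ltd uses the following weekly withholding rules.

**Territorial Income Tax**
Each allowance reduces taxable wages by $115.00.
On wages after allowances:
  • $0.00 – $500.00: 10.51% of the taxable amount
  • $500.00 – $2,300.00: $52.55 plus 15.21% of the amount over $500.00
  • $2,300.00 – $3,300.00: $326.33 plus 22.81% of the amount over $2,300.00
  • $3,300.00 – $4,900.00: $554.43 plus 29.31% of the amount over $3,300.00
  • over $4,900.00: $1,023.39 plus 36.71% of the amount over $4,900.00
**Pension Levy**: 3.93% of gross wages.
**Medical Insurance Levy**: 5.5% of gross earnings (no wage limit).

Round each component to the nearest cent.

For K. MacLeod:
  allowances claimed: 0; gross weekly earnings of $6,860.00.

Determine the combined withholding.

$2,389.81

Territorial Income Tax: taxable = $6,860.00
  $1,023.39 + 36.71% × ($6,860.00 − $4,900.00) = $1,023.39 + 36.71% × $1,960.00 = $1,742.91
Pension Levy: 3.93% × $6,860.00 = $269.60
Medical Insurance Levy: 5.5% × $6,860.00 = $377.30
Total: $1,742.91 + $269.60 + $377.30 = $2,389.81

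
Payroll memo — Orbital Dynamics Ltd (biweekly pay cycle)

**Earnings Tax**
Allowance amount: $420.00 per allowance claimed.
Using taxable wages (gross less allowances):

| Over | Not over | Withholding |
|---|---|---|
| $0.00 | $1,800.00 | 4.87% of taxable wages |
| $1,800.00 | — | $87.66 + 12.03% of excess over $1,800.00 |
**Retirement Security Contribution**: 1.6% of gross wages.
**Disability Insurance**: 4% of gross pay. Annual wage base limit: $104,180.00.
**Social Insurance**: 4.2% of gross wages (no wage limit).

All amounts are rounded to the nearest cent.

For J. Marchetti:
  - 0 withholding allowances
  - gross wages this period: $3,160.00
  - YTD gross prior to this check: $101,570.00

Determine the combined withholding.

Earnings Tax: taxable = $3,160.00
  $87.66 + 12.03% × ($3,160.00 − $1,800.00) = $87.66 + 12.03% × $1,360.00 = $251.27
Retirement Security Contribution: 1.6% × $3,160.00 = $50.56
Disability Insurance: cap $104,180.00 − YTD $101,570.00 = $2,610.00 subject; 4% × $2,610.00 = $104.40
Social Insurance: 4.2% × $3,160.00 = $132.72
Total: $251.27 + $50.56 + $104.40 + $132.72 = $538.95

$538.95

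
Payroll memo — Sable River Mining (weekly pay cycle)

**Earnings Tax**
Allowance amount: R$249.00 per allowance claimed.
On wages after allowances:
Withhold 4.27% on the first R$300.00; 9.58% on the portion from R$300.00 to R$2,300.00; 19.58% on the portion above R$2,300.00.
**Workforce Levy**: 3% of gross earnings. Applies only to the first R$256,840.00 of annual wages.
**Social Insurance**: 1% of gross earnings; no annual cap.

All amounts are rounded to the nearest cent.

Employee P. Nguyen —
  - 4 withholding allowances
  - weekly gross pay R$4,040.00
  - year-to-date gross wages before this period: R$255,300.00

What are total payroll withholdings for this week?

R$436.69

Earnings Tax: taxable = R$4,040.00 − 4×R$249.00 = R$3,044.00
  R$204.41 + 19.58% × (R$3,044.00 − R$2,300.00) = R$204.41 + 19.58% × R$744.00 = R$350.09
Workforce Levy: cap R$256,840.00 − YTD R$255,300.00 = R$1,540.00 subject; 3% × R$1,540.00 = R$46.20
Social Insurance: 1% × R$4,040.00 = R$40.40
Total: R$350.09 + R$46.20 + R$40.40 = R$436.69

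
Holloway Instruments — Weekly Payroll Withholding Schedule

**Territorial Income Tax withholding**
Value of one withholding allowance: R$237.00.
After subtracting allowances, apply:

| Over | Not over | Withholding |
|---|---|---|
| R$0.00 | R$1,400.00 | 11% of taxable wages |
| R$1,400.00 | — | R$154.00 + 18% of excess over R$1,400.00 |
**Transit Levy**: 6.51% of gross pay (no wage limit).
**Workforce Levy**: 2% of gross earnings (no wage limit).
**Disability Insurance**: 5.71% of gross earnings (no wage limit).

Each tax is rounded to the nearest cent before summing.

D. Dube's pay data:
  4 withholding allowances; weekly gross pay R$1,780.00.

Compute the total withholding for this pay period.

R$344.64

Territorial Income Tax: taxable = R$1,780.00 − 4×R$237.00 = R$832.00
  11% × R$832.00 = R$91.52
Transit Levy: 6.51% × R$1,780.00 = R$115.88
Workforce Levy: 2% × R$1,780.00 = R$35.60
Disability Insurance: 5.71% × R$1,780.00 = R$101.64
Total: R$91.52 + R$115.88 + R$35.60 + R$101.64 = R$344.64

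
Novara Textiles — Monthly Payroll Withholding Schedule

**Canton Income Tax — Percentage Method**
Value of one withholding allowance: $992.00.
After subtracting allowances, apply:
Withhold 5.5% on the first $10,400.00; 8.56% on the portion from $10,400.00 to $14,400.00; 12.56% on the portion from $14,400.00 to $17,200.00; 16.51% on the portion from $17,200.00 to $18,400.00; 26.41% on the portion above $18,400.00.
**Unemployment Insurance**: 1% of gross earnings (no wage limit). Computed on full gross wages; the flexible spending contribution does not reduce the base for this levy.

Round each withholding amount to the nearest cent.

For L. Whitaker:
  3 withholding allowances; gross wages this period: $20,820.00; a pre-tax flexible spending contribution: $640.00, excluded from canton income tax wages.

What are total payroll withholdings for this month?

$1,474.94

Canton Income Tax: taxable = $20,820.00 − $640.00 − 3×$992.00 = $17,204.00
  $1,266.08 + 16.51% × ($17,204.00 − $17,200.00) = $1,266.08 + 16.51% × $4.00 = $1,266.74
Unemployment Insurance: 1% × $20,820.00 = $208.20
Total: $1,266.74 + $208.20 = $1,474.94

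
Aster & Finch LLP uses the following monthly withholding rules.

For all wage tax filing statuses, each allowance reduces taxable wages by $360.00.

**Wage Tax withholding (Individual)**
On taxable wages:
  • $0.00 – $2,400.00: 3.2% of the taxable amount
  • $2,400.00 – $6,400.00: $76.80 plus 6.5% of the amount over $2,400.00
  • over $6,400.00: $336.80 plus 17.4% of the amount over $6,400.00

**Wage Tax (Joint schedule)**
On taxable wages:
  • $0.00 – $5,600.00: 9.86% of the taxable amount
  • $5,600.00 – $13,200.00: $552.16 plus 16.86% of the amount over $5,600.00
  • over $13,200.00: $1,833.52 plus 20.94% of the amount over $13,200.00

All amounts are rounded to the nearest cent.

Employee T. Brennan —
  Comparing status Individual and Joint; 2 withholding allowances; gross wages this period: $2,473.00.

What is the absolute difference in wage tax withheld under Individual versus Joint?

Wage Tax (Individual): taxable = $2,473.00 − 2×$360.00 = $1,753.00
  3.2% × $1,753.00 = $56.10
Wage Tax (Joint): taxable = $2,473.00 − 2×$360.00 = $1,753.00
  9.86% × $1,753.00 = $172.85
Difference: |$56.10 − $172.85| = $116.75 (higher under Joint)

$116.75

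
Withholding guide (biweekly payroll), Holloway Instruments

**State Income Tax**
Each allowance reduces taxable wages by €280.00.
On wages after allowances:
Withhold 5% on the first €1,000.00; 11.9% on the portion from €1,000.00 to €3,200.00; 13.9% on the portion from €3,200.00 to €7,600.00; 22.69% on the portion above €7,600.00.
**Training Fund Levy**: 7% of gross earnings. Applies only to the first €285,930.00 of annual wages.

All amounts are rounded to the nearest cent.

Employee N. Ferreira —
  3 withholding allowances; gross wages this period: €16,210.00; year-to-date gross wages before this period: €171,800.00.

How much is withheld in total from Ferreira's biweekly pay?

€3,821.11

State Income Tax: taxable = €16,210.00 − 3×€280.00 = €15,370.00
  €923.40 + 22.69% × (€15,370.00 − €7,600.00) = €923.40 + 22.69% × €7,770.00 = €2,686.41
Training Fund Levy: 7% × €16,210.00 = €1,134.70
Total: €2,686.41 + €1,134.70 = €3,821.11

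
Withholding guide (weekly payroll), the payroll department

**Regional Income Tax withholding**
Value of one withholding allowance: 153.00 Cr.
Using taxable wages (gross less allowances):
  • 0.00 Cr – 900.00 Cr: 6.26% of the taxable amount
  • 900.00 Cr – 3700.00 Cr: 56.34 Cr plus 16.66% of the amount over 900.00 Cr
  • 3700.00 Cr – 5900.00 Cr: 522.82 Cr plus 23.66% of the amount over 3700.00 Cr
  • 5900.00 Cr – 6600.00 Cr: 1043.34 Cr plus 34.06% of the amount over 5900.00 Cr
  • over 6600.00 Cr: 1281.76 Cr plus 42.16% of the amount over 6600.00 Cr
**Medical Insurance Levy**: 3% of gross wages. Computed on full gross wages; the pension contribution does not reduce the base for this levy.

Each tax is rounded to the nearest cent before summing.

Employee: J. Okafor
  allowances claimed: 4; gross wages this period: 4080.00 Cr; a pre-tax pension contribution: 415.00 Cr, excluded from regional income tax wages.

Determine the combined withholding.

537.43 Cr

Regional Income Tax: taxable = 4080.00 Cr − 415.00 Cr − 4×153.00 Cr = 3053.00 Cr
  56.34 Cr + 16.66% × (3053.00 Cr − 900.00 Cr) = 56.34 Cr + 16.66% × 2153.00 Cr = 415.03 Cr
Medical Insurance Levy: 3% × 4080.00 Cr = 122.40 Cr
Total: 415.03 Cr + 122.40 Cr = 537.43 Cr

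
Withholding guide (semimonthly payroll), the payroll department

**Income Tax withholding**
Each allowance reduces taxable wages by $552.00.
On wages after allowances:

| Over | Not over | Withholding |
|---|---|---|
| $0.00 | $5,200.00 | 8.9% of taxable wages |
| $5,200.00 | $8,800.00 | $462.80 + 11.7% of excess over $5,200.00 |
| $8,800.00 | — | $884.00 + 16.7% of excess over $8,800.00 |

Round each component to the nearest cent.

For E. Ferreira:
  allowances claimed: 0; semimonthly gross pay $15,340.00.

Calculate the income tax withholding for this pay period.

$1,976.18

Income Tax: taxable = $15,340.00
  $884.00 + 16.7% × ($15,340.00 − $8,800.00) = $884.00 + 16.7% × $6,540.00 = $1,976.18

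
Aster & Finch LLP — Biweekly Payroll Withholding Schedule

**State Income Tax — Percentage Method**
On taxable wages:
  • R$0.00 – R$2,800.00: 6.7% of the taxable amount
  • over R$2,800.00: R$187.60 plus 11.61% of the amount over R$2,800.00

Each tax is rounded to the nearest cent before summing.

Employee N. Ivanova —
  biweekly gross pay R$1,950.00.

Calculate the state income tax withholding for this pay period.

R$130.65

State Income Tax: taxable = R$1,950.00
  6.7% × R$1,950.00 = R$130.65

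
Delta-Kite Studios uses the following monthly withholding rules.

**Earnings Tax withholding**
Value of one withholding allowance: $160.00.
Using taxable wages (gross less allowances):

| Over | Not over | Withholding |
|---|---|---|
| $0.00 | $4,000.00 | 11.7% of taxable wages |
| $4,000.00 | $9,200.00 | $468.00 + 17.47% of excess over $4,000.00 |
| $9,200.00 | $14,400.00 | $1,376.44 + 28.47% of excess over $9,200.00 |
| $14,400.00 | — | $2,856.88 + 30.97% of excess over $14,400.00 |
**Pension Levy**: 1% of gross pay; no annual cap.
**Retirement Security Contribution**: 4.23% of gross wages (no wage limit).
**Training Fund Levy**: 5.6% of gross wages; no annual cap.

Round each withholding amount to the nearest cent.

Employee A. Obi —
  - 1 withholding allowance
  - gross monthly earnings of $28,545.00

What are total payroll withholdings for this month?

$10,279.45

Earnings Tax: taxable = $28,545.00 − 1×$160.00 = $28,385.00
  $2,856.88 + 30.97% × ($28,385.00 − $14,400.00) = $2,856.88 + 30.97% × $13,985.00 = $7,188.03
Pension Levy: 1% × $28,545.00 = $285.45
Retirement Security Contribution: 4.23% × $28,545.00 = $1,207.45
Training Fund Levy: 5.6% × $28,545.00 = $1,598.52
Total: $7,188.03 + $285.45 + $1,207.45 + $1,598.52 = $10,279.45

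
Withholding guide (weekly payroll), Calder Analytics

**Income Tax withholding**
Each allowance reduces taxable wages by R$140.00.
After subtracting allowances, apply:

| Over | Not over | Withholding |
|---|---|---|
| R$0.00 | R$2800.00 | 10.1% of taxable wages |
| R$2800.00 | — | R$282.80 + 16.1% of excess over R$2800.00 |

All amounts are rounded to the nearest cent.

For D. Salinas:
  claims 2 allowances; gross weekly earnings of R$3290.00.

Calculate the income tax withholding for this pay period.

R$316.61

Income Tax: taxable = R$3290.00 − 2×R$140.00 = R$3010.00
  R$282.80 + 16.1% × (R$3010.00 − R$2800.00) = R$282.80 + 16.1% × R$210.00 = R$316.61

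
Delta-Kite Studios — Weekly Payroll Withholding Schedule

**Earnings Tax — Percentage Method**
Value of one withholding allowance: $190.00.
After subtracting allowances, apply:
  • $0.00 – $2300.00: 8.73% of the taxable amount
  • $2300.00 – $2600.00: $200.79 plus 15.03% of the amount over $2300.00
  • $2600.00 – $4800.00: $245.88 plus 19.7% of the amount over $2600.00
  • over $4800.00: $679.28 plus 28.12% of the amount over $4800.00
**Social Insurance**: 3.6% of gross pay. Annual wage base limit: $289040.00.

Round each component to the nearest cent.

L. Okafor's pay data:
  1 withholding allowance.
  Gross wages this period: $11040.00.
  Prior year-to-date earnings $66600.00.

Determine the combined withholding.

$2777.98

Earnings Tax: taxable = $11040.00 − 1×$190.00 = $10850.00
  $679.28 + 28.12% × ($10850.00 − $4800.00) = $679.28 + 28.12% × $6050.00 = $2380.54
Social Insurance: 3.6% × $11040.00 = $397.44
Total: $2380.54 + $397.44 = $2777.98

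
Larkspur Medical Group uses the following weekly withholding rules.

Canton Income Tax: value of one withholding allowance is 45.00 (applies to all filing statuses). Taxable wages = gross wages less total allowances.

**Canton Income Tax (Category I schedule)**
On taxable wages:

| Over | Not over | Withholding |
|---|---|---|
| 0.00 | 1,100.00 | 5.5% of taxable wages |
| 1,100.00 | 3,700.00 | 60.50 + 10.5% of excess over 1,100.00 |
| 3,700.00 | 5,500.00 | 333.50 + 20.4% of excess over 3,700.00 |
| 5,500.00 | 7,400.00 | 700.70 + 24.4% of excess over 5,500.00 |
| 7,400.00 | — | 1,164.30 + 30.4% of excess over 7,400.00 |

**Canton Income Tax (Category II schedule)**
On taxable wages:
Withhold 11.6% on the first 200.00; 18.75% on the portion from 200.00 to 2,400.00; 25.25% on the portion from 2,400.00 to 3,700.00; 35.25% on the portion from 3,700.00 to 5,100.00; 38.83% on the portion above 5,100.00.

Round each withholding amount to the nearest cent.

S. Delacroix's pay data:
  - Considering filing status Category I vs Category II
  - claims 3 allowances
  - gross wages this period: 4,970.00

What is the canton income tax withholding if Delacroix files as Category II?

1,164.04

Canton Income Tax (Category II): taxable = 4,970.00 − 3×45.00 = 4,835.00
  763.95 + 35.25% × (4,835.00 − 3,700.00) = 763.95 + 35.25% × 1,135.00 = 1,164.04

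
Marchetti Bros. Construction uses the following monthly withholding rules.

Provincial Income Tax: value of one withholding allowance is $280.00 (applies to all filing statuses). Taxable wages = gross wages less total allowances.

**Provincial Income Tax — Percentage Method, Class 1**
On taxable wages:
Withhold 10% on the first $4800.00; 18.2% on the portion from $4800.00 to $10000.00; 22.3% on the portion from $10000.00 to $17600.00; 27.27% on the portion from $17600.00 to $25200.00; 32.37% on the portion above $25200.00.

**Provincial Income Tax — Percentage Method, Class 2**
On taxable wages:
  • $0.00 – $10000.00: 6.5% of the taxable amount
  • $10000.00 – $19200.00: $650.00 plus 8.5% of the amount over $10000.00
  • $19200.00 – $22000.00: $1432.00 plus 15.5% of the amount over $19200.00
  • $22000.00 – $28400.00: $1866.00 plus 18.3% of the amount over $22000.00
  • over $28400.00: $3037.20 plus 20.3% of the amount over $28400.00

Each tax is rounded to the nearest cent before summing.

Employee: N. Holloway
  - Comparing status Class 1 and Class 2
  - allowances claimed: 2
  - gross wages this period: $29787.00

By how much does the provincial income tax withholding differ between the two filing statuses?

Provincial Income Tax (Class 1): taxable = $29787.00 − 2×$280.00 = $29227.00
  $5193.72 + 32.37% × ($29227.00 − $25200.00) = $5193.72 + 32.37% × $4027.00 = $6497.26
Provincial Income Tax (Class 2): taxable = $29787.00 − 2×$280.00 = $29227.00
  $3037.20 + 20.3% × ($29227.00 − $28400.00) = $3037.20 + 20.3% × $827.00 = $3205.08
Difference: |$6497.26 − $3205.08| = $3292.18 (higher under Class 1)

$3292.18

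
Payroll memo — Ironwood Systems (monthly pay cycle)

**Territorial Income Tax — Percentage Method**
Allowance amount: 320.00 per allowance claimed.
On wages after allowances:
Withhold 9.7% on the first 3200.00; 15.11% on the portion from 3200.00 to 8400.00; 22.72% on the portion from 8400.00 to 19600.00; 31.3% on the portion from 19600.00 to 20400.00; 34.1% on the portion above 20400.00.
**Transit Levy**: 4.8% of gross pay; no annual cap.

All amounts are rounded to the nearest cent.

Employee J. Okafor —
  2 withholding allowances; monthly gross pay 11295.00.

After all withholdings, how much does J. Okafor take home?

Territorial Income Tax: taxable = 11295.00 − 2×320.00 = 10655.00
  1096.12 + 22.72% × (10655.00 − 8400.00) = 1096.12 + 22.72% × 2255.00 = 1608.46
Transit Levy: 4.8% × 11295.00 = 542.16
Total withheld: 1608.46 + 542.16 = 2150.62
Net pay: 11295.00 − 2150.62 = 9144.38

9144.38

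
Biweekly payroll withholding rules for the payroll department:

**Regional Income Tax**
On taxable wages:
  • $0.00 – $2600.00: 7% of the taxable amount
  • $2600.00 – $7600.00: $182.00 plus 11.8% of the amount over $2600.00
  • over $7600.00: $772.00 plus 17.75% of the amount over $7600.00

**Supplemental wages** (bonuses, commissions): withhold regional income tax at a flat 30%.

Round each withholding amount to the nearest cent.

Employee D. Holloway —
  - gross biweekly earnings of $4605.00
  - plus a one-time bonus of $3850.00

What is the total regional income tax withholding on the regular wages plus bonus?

$1573.59

Regional Income Tax: taxable = $4605.00
  $182.00 + 11.8% × ($4605.00 − $2600.00) = $182.00 + 11.8% × $2005.00 = $418.59
Supplemental (30% flat on bonus): 30% × $3850.00 = $1155.00
Total regional income tax: $418.59 + $1155.00 = $1573.59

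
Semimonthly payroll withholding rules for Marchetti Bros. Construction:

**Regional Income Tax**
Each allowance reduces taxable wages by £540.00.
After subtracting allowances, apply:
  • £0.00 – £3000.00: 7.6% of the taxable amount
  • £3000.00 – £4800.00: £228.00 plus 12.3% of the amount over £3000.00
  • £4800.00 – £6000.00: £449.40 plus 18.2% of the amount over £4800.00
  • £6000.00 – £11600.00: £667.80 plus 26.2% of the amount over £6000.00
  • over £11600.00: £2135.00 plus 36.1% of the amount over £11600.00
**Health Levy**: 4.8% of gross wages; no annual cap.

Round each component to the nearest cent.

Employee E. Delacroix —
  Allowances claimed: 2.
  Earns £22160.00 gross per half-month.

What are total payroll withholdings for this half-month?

Regional Income Tax: taxable = £22160.00 − 2×£540.00 = £21080.00
  £2135.00 + 36.1% × (£21080.00 − £11600.00) = £2135.00 + 36.1% × £9480.00 = £5557.28
Health Levy: 4.8% × £22160.00 = £1063.68
Total: £5557.28 + £1063.68 = £6620.96

£6620.96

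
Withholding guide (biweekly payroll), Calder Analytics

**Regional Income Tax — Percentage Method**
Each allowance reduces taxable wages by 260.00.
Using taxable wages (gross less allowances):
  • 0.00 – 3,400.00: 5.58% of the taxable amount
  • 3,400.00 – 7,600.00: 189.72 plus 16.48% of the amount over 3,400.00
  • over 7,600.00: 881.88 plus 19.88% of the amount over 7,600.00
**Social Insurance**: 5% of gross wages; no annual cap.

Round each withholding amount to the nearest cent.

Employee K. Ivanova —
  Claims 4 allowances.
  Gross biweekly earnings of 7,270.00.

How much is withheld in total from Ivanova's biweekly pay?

Regional Income Tax: taxable = 7,270.00 − 4×260.00 = 6,230.00
  189.72 + 16.48% × (6,230.00 − 3,400.00) = 189.72 + 16.48% × 2,830.00 = 656.10
Social Insurance: 5% × 7,270.00 = 363.50
Total: 656.10 + 363.50 = 1,019.60

1,019.60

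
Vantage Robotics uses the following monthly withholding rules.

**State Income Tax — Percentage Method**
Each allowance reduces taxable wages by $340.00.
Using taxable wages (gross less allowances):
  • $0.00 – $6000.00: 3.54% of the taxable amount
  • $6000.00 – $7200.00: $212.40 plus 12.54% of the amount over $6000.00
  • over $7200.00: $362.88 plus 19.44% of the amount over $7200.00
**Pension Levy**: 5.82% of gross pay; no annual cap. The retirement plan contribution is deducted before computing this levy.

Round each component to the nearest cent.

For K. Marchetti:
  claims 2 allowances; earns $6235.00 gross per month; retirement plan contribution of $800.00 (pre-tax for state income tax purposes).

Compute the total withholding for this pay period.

State Income Tax: taxable = $6235.00 − $800.00 − 2×$340.00 = $4755.00
  3.54% × $4755.00 = $168.33
Pension Levy: 5.82% × $5435.00 = $316.32
Total: $168.33 + $316.32 = $484.65

$484.65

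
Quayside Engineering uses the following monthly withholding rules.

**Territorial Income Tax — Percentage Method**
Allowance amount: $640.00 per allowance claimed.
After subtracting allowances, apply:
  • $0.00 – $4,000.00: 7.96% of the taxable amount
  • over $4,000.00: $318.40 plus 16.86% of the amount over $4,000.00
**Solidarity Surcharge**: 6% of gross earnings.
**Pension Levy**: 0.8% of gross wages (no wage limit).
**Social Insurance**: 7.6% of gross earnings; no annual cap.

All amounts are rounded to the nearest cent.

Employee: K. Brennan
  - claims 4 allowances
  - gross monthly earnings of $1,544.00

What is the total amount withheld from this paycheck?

Territorial Income Tax: taxable = $1,544.00 − 4×$640.00 = $-1,016.00
  Taxable ≤ 0 → $0.00
Solidarity Surcharge: 6% × $1,544.00 = $92.64
Pension Levy: 0.8% × $1,544.00 = $12.35
Social Insurance: 7.6% × $1,544.00 = $117.34
Total: $0.00 + $92.64 + $12.35 + $117.34 = $222.33

$222.33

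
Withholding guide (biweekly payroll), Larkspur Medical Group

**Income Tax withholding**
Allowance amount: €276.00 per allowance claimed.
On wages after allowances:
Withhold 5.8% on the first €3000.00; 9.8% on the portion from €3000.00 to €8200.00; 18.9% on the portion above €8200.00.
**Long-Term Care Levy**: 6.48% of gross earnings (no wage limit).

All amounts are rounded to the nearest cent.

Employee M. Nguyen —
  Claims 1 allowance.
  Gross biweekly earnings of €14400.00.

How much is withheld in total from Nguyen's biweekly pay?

Income Tax: taxable = €14400.00 − 1×€276.00 = €14124.00
  €683.60 + 18.9% × (€14124.00 − €8200.00) = €683.60 + 18.9% × €5924.00 = €1803.24
Long-Term Care Levy: 6.48% × €14400.00 = €933.12
Total: €1803.24 + €933.12 = €2736.36

€2736.36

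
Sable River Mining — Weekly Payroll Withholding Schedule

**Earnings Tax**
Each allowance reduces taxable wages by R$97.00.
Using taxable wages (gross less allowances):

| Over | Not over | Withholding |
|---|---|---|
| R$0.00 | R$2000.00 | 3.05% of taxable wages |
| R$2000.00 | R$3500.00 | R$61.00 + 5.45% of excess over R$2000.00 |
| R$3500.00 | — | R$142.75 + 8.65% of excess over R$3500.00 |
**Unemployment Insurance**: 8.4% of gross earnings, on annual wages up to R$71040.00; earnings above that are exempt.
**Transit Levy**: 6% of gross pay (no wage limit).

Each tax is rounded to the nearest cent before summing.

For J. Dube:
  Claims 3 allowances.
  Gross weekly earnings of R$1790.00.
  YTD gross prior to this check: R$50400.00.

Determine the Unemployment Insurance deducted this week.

Unemployment Insurance: 8.4% × R$1790.00 = R$150.36

R$150.36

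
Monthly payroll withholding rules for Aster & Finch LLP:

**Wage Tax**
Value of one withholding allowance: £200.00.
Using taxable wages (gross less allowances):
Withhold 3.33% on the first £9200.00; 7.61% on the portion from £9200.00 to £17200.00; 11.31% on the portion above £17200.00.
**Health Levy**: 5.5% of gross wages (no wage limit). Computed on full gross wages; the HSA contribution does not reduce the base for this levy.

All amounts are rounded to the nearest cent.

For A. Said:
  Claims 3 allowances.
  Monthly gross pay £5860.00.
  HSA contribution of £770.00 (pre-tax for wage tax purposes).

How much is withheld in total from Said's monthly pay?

Wage Tax: taxable = £5860.00 − £770.00 − 3×£200.00 = £4490.00
  3.33% × £4490.00 = £149.52
Health Levy: 5.5% × £5860.00 = £322.30
Total: £149.52 + £322.30 = £471.82

£471.82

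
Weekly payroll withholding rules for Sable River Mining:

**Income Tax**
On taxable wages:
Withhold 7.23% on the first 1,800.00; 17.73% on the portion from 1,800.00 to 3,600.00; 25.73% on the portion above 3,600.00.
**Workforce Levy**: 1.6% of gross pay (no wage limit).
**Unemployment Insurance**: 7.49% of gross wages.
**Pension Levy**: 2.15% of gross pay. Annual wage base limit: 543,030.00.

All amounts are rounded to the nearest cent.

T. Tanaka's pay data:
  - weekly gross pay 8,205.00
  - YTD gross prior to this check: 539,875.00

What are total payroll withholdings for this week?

2,447.81

Income Tax: taxable = 8,205.00
  449.28 + 25.73% × (8,205.00 − 3,600.00) = 449.28 + 25.73% × 4,605.00 = 1,634.15
Workforce Levy: 1.6% × 8,205.00 = 131.28
Unemployment Insurance: 7.49% × 8,205.00 = 614.55
Pension Levy: cap 543,030.00 − YTD 539,875.00 = 3,155.00 subject; 2.15% × 3,155.00 = 67.83
Total: 1,634.15 + 131.28 + 614.55 + 67.83 = 2,447.81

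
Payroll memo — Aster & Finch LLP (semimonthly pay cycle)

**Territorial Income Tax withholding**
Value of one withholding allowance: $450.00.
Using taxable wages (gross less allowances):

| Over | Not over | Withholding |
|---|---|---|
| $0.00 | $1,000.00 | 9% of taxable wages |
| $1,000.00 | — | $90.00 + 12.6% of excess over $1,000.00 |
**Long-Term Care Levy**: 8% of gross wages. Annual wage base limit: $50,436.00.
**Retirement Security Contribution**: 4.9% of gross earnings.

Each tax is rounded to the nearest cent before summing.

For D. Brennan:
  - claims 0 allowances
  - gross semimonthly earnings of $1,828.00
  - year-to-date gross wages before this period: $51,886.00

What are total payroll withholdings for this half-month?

$283.90

Territorial Income Tax: taxable = $1,828.00
  $90.00 + 12.6% × ($1,828.00 − $1,000.00) = $90.00 + 12.6% × $828.00 = $194.33
Long-Term Care Levy: YTD $51,886.00 ≥ cap $50,436.00 → $0.00
Retirement Security Contribution: 4.9% × $1,828.00 = $89.57
Total: $194.33 + $0.00 + $89.57 = $283.90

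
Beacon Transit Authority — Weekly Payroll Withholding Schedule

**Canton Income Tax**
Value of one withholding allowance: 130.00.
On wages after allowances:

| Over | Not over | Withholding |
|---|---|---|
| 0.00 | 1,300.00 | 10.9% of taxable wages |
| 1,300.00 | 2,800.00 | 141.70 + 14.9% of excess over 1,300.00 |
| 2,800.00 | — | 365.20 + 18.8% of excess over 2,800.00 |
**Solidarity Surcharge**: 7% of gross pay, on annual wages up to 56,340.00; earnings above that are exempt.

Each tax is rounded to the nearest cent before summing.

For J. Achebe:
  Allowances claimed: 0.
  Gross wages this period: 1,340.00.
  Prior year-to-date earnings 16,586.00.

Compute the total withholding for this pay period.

241.46

Canton Income Tax: taxable = 1,340.00
  141.70 + 14.9% × (1,340.00 − 1,300.00) = 141.70 + 14.9% × 40.00 = 147.66
Solidarity Surcharge: 7% × 1,340.00 = 93.80
Total: 147.66 + 93.80 = 241.46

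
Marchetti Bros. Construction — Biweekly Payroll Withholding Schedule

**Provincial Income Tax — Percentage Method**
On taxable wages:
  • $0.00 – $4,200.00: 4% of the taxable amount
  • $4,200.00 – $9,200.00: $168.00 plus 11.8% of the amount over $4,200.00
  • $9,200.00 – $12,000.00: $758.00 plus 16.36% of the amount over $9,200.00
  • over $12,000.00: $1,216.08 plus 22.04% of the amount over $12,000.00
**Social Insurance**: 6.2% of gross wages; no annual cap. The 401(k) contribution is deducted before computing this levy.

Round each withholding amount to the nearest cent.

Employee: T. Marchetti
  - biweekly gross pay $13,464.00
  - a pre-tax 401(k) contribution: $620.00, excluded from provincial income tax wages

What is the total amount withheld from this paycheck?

$2,198.43

Provincial Income Tax: taxable = $13,464.00 − $620.00 = $12,844.00
  $1,216.08 + 22.04% × ($12,844.00 − $12,000.00) = $1,216.08 + 22.04% × $844.00 = $1,402.10
Social Insurance: 6.2% × $12,844.00 = $796.33
Total: $1,402.10 + $796.33 = $2,198.43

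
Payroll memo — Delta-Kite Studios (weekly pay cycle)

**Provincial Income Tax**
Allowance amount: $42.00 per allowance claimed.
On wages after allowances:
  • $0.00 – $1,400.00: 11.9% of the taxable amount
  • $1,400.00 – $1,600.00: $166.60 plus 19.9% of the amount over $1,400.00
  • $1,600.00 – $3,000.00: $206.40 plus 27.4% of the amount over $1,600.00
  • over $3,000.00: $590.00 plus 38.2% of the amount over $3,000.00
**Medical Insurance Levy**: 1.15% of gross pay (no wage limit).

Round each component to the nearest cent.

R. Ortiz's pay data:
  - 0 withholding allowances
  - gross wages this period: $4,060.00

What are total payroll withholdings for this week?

$1,041.61

Provincial Income Tax: taxable = $4,060.00
  $590.00 + 38.2% × ($4,060.00 − $3,000.00) = $590.00 + 38.2% × $1,060.00 = $994.92
Medical Insurance Levy: 1.15% × $4,060.00 = $46.69
Total: $994.92 + $46.69 = $1,041.61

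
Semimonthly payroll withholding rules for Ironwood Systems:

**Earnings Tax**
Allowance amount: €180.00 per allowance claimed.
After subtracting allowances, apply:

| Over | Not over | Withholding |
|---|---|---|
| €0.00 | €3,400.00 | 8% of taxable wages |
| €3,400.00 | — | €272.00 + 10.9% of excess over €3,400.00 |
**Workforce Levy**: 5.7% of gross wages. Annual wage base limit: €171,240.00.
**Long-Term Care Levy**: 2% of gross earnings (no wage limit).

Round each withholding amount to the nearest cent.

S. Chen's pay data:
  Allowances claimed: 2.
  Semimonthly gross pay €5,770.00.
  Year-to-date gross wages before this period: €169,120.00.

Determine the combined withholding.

Earnings Tax: taxable = €5,770.00 − 2×€180.00 = €5,410.00
  €272.00 + 10.9% × (€5,410.00 − €3,400.00) = €272.00 + 10.9% × €2,010.00 = €491.09
Workforce Levy: cap €171,240.00 − YTD €169,120.00 = €2,120.00 subject; 5.7% × €2,120.00 = €120.84
Long-Term Care Levy: 2% × €5,770.00 = €115.40
Total: €491.09 + €120.84 + €115.40 = €727.33

€727.33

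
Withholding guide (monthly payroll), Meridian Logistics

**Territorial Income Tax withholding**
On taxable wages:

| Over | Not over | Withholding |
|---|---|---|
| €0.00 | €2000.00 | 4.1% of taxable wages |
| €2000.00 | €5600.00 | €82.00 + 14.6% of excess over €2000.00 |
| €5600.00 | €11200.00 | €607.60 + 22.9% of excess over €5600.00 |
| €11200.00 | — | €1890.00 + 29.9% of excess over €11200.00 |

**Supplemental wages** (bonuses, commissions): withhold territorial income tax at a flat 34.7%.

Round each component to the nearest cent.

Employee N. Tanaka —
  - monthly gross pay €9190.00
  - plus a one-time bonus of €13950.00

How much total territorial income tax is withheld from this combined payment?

€6270.36

Territorial Income Tax: taxable = €9190.00
  €607.60 + 22.9% × (€9190.00 − €5600.00) = €607.60 + 22.9% × €3590.00 = €1429.71
Supplemental (34.7% flat on bonus): 34.7% × €13950.00 = €4840.65
Total territorial income tax: €1429.71 + €4840.65 = €6270.36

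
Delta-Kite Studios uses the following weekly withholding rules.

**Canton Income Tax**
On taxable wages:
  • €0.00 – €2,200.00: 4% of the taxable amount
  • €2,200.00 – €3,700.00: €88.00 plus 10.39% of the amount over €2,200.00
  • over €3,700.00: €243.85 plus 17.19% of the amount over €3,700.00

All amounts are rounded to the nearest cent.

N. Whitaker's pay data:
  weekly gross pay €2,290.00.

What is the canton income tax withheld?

Canton Income Tax: taxable = €2,290.00
  €88.00 + 10.39% × (€2,290.00 − €2,200.00) = €88.00 + 10.39% × €90.00 = €97.35

€97.35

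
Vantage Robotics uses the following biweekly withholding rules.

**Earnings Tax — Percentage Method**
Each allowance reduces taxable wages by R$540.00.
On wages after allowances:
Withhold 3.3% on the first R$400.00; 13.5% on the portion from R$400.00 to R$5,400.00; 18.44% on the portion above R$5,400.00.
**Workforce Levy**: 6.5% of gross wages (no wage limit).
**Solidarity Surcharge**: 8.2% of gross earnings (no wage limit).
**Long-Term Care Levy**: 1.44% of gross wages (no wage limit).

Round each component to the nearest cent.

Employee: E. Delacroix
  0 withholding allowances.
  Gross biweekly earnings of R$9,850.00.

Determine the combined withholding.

R$3,098.57

Earnings Tax: taxable = R$9,850.00
  R$688.20 + 18.44% × (R$9,850.00 − R$5,400.00) = R$688.20 + 18.44% × R$4,450.00 = R$1,508.78
Workforce Levy: 6.5% × R$9,850.00 = R$640.25
Solidarity Surcharge: 8.2% × R$9,850.00 = R$807.70
Long-Term Care Levy: 1.44% × R$9,850.00 = R$141.84
Total: R$1,508.78 + R$640.25 + R$807.70 + R$141.84 = R$3,098.57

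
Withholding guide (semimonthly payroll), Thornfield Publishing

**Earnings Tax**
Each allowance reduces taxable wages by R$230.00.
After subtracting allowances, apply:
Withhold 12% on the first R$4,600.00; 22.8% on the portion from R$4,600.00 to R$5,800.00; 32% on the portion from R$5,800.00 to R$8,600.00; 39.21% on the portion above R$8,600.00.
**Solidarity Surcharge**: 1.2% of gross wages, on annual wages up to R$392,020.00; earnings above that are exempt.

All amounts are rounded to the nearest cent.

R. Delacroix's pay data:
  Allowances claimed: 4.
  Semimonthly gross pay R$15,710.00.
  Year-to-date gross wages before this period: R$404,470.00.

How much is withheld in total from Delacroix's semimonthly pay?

R$4,148.70

Earnings Tax: taxable = R$15,710.00 − 4×R$230.00 = R$14,790.00
  R$1,721.60 + 39.21% × (R$14,790.00 − R$8,600.00) = R$1,721.60 + 39.21% × R$6,190.00 = R$4,148.70
Solidarity Surcharge: YTD R$404,470.00 ≥ cap R$392,020.00 → R$0.00
Total: R$4,148.70 + R$0.00 = R$4,148.70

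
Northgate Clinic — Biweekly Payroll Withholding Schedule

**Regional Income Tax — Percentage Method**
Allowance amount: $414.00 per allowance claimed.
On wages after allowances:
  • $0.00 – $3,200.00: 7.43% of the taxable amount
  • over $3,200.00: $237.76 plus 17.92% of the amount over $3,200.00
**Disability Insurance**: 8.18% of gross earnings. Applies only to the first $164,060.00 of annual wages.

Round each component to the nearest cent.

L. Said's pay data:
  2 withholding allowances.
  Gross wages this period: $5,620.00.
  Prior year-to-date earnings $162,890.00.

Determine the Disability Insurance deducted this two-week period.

$95.71

Disability Insurance: cap $164,060.00 − YTD $162,890.00 = $1,170.00 subject; 8.18% × $1,170.00 = $95.71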